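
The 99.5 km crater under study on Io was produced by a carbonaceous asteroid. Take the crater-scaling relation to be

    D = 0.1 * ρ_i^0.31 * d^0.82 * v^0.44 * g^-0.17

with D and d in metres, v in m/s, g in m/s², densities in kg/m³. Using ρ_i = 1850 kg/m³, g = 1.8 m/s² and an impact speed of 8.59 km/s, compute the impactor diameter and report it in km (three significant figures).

Rearranging for d: d = [D / (0.1 · 1850^0.31 · 8590^0.44 · 1.8^-0.17)]^(1/0.82).
D = 99500 m.
1850^0.31 = 10.30
8590^0.44 = 53.82
1.8^-0.17 = 0.9049
Denominator = 0.1 × 10.30 × 53.82 × 0.9049 = 50.16
D / 50.16 = 99500 / 50.16 = 1984
d = 1984^(1/0.82) = 1984^1.2195 = 10504 m

d ≈ 10.5 km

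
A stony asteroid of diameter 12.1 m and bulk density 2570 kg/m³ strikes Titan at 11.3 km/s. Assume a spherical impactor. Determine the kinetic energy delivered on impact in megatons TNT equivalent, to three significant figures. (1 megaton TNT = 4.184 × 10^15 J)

E ≈ 0.0364 Mt TNT

v = 11300 m/s.
Mass m = (π/6) ρ d³ = (π/6) × 2570 × (12.1)³ = 2.384 × 10^6 kg
E = ½ m v² = 0.5 × 2.384 × 10^6 × (11300)² = 1.522 × 10^14 J
   = 1.522 × 10^14 / 4.184×10^15 = 0.03638 Mt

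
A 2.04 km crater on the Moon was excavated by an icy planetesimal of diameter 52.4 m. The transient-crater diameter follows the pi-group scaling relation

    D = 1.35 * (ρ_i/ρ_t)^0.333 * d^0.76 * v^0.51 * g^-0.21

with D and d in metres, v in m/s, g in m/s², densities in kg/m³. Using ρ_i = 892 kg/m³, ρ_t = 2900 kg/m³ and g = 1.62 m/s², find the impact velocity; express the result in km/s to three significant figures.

Rearranging for v: v = [D / (1.35 · (892/2900)^0.333 · 52.4^0.76 · 1.62^-0.21)]^(1/0.51).
D = 2040 m.
(892/2900)^0.333 = 0.6753
52.4^0.76 = 20.26
1.62^-0.21 = 0.9037
Denominator = 1.35 × 0.6753 × 20.26 × 0.9037 = 16.69
D / 16.69 = 2040 / 16.69 = 122.2
v = 122.2^(1/0.51) = 122.2^1.9608 = 12369 m/s

v ≈ 12.4 km/s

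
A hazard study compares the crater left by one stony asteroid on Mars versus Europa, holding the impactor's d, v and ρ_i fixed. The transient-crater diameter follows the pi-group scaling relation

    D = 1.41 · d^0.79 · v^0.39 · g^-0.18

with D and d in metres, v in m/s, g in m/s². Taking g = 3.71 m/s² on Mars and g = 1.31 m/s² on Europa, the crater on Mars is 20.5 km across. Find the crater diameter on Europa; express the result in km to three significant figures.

All impactor-dependent factors cancel in the ratio, leaving D_Europa/D_Mars = (g_Europa/g_Mars)^-0.18.
(1.31/3.71)^-0.18 = 0.3531^-0.18 = 1.206
D_Europa = 1.206 × 20.5 km = 24.7 km

D ≈ 24.7 km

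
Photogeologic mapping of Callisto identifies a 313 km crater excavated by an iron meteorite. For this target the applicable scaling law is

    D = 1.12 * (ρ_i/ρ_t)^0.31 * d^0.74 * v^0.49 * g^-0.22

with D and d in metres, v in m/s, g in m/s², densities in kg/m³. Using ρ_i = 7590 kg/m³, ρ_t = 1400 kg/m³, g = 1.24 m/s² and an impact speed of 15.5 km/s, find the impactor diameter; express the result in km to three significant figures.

Rearranging for d: d = [D / (1.12 · (7590/1400)^0.31 · 15500^0.49 · 1.24^-0.22)]^(1/0.74).
D = 313000 m.
(7590/1400)^0.31 = 1.689
15500^0.49 = 113.0
1.24^-0.22 = 0.9538
Denominator = 1.12 × 1.689 × 113.0 × 0.9538 = 203.9
D / 203.9 = 313000 / 203.9 = 1535
d = 1535^(1/0.74) = 1535^1.3514 = 20217 m

d ≈ 20.2 km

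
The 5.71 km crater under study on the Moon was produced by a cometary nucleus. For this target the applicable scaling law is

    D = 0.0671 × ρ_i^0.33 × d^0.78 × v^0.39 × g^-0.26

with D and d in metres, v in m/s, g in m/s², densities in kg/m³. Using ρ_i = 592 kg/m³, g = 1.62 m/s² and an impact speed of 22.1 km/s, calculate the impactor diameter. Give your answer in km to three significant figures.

d ≈ 1.11 km

Rearranging for d: d = [D / (0.0671 · 592^0.33 · 22100^0.39 · 1.62^-0.26)]^(1/0.78).
D = 5710 m.
592^0.33 = 8.220
22100^0.39 = 49.47
1.62^-0.26 = 0.8821
Denominator = 0.0671 × 8.220 × 49.47 × 0.8821 = 24.07
D / 24.07 = 5710 / 24.07 = 237.2
d = 237.2^(1/0.78) = 237.2^1.2821 = 1110 m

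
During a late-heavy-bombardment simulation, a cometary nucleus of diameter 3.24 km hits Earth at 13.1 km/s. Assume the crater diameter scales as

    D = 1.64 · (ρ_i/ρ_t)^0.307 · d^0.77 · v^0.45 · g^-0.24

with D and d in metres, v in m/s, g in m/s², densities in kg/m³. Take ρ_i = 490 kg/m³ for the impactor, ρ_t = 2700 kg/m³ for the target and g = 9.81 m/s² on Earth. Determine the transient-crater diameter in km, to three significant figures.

In SI units: d = 3240 m, v = 13100 m/s.
(ρ_i/ρ_t)^0.307 = (490/2700)^0.307 = 0.5922
d^0.77 = 3240^0.77 = 504.8
v^0.45 = 13100^0.45 = 71.25
g^-0.24 = 9.81^-0.24 = 0.5781
D = 1.64 × 0.5922 × 504.8 × 71.25 × 0.5781 = 20194 m
   = 20.19 km

D ≈ 20.2 km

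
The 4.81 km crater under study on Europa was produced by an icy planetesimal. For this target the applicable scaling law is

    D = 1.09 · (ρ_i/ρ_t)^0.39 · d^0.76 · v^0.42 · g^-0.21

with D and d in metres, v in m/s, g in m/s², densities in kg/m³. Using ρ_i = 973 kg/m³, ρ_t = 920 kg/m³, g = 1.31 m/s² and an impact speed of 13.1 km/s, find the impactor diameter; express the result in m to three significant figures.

Rearranging for d: d = [D / (1.09 · (973/920)^0.39 · 13100^0.42 · 1.31^-0.21)]^(1/0.76).
D = 4810 m.
(973/920)^0.39 = 1.022
13100^0.42 = 53.61
1.31^-0.21 = 0.9449
Denominator = 1.09 × 1.022 × 53.61 × 0.9449 = 56.43
D / 56.43 = 4810 / 56.43 = 85.24
d = 85.24^(1/0.76) = 85.24^1.3158 = 347.0 m

d ≈ 347 m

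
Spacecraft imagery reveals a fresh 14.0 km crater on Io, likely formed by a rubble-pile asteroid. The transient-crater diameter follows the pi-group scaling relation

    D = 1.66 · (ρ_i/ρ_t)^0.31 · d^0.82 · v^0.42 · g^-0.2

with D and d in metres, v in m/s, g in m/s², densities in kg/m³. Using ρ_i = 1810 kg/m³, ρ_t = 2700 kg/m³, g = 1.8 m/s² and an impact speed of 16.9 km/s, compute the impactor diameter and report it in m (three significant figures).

Rearranging for d: d = [D / (1.66 · (1810/2700)^0.31 · 16900^0.42 · 1.8^-0.2)]^(1/0.82).
D = 14000 m.
(1810/2700)^0.31 = 0.8834
16900^0.42 = 59.66
1.8^-0.2 = 0.8891
Denominator = 1.66 × 0.8834 × 59.66 × 0.8891 = 77.79
D / 77.79 = 14000 / 77.79 = 180.0
d = 180.0^(1/0.82) = 180.0^1.2195 = 562.7 m

d ≈ 563 m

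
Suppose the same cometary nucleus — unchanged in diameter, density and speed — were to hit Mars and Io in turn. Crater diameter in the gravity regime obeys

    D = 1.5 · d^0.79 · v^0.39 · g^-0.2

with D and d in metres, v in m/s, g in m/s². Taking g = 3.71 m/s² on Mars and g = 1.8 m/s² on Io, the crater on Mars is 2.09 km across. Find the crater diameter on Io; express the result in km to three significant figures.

All impactor-dependent factors cancel in the ratio, leaving D_Io/D_Mars = (g_Io/g_Mars)^-0.2.
(1.8/3.71)^-0.2 = 0.4852^-0.2 = 1.156
D_Io = 1.156 × 2.09 km = 2.42 km

D ≈ 2.42 km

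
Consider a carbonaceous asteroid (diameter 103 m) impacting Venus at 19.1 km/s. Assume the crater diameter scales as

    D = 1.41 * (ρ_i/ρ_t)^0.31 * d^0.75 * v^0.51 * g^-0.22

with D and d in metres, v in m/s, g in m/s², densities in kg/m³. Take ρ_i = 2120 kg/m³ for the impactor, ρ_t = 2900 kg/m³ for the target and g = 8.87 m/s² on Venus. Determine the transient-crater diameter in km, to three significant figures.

D ≈ 3.90 km

In SI units: v = 19100 m/s.
(ρ_i/ρ_t)^0.31 = (2120/2900)^0.31 = 0.9074
d^0.75 = 103^0.75 = 32.33
v^0.51 = 19100^0.51 = 152.5
g^-0.22 = 8.87^-0.22 = 0.6187
D = 1.41 × 0.9074 × 32.33 × 152.5 × 0.6187 = 3903 m
   = 3.903 km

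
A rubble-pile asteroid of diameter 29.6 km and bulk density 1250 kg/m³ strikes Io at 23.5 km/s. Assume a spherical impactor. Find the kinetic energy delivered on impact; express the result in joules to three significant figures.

d = 29600 m; v = 23500 m/s.
Mass m = (π/6) ρ d³ = (π/6) × 1250 × (29600)³ = 1.697 × 10^16 kg
E = ½ m v² = 0.5 × 1.697 × 10^16 × (23500)² = 4.686 × 10^24 J

E ≈ 4.69 × 10^24 J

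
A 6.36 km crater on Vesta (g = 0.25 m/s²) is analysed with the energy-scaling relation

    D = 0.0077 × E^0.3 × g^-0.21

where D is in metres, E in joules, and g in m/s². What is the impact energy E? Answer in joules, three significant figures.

Rearranging: E = [D / (0.0077 · g^-0.21)]^(1/0.3).
D = 6360 m.
g^-0.21 = 0.25^-0.21 = 1.338
D / (0.0077 × 1.338) = 6360 / (0.01030) = 6.175 × 10^5
E = (6.175 × 10^5)^3.3333 = 2.004 × 10^19 J

E ≈ 2.00 × 10^19 J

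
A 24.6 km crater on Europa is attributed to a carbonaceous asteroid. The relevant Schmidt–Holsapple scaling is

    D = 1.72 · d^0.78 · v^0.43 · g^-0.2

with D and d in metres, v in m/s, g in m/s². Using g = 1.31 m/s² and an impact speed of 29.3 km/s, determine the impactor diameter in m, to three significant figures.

d ≈ 785 m

Rearranging for d: d = [D / (1.72 · 29300^0.43 · 1.31^-0.2)]^(1/0.78).
D = 24600 m.
29300^0.43 = 83.32
1.31^-0.2 = 0.9474
Denominator = 1.72 × 83.32 × 0.9474 = 135.8
D / 135.8 = 24600 / 135.8 = 181.1
d = 181.1^(1/0.78) = 181.1^1.2821 = 785.0 m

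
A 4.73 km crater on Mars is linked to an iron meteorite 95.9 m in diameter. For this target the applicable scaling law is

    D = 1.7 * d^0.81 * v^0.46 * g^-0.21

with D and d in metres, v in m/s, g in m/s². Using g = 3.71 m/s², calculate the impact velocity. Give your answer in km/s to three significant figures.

Rearranging for v: v = [D / (1.7 · 95.9^0.81 · 3.71^-0.21)]^(1/0.46).
D = 4730 m.
95.9^0.81 = 40.30
3.71^-0.21 = 0.7593
Denominator = 1.7 × 40.30 × 0.7593 = 52.02
D / 52.02 = 4730 / 52.02 = 90.93
v = 90.93^(1/0.46) = 90.93^2.1739 = 18115 m/s

v ≈ 18.1 km/s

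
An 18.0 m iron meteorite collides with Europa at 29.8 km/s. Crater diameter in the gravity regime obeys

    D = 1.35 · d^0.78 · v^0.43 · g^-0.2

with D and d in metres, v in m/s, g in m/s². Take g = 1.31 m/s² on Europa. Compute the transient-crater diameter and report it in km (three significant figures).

D ≈ 1.02 km

In SI units: v = 29800 m/s.
d^0.78 = 18^0.78 = 9.530
v^0.43 = 29800^0.43 = 83.93
g^-0.2 = 1.31^-0.2 = 0.9474
D = 1.35 × 9.530 × 83.93 × 0.9474 = 1023 m
   = 1.023 km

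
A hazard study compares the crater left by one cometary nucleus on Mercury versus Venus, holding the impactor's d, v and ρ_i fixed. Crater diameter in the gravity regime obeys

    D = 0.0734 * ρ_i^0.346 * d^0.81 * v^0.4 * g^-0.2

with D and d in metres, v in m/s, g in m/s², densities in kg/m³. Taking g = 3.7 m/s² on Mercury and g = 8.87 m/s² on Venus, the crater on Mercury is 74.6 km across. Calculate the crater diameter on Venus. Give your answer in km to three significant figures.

D ≈ 62.6 km

All impactor-dependent factors cancel in the ratio, leaving D_Venus/D_Mercury = (g_Venus/g_Mercury)^-0.2.
(8.87/3.7)^-0.2 = 2.397^-0.2 = 0.8396
D_Venus = 0.8396 × 74.6 km = 62.6 km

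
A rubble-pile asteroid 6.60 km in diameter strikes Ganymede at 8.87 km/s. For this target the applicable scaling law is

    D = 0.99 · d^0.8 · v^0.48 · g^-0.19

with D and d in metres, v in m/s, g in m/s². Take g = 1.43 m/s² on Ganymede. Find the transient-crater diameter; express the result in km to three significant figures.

D ≈ 82.6 km

In SI units: d = 6600 m, v = 8870 m/s.
d^0.8 = 6600^0.8 = 1137
v^0.48 = 8870^0.48 = 78.52
g^-0.19 = 1.43^-0.19 = 0.9343
D = 0.99 × 1137 × 78.52 × 0.9343 = 82578 m
   = 82.58 km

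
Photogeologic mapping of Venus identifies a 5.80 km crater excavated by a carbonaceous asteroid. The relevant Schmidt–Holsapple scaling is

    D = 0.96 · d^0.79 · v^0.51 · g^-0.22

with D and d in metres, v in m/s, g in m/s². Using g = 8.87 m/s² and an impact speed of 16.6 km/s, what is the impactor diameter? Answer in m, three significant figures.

Rearranging for d: d = [D / (0.96 · 16600^0.51 · 8.87^-0.22)]^(1/0.79).
D = 5800 m.
16600^0.51 = 142.0
8.87^-0.22 = 0.6187
Denominator = 0.96 × 142.0 × 0.6187 = 84.34
D / 84.34 = 5800 / 84.34 = 68.77
d = 68.77^(1/0.79) = 68.77^1.2658 = 211.7 m

d ≈ 212 m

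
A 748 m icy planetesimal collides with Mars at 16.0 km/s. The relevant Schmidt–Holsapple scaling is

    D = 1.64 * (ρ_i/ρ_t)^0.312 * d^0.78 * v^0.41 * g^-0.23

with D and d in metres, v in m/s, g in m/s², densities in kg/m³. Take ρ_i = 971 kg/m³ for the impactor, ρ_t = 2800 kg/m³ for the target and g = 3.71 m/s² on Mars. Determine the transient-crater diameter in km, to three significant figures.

In SI units: v = 16000 m/s.
(ρ_i/ρ_t)^0.312 = (971/2800)^0.312 = 0.7186
d^0.78 = 748^0.78 = 174.4
v^0.41 = 16000^0.41 = 52.93
g^-0.23 = 3.71^-0.23 = 0.7397
D = 1.64 × 0.7186 × 174.4 × 52.93 × 0.7397 = 8047 m
   = 8.047 km

D ≈ 8.05 km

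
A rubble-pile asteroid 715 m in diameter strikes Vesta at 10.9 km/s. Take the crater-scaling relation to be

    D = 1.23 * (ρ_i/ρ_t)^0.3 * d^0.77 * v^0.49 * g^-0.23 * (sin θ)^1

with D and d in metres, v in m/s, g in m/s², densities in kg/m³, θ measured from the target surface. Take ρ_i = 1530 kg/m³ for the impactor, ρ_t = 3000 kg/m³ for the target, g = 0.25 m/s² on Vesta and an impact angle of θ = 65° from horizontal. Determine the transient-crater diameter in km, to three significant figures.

D ≈ 18.8 km

In SI units: v = 10900 m/s.
(ρ_i/ρ_t)^0.3 = (1530/3000)^0.3 = 0.8171
d^0.77 = 715^0.77 = 157.7
v^0.49 = 10900^0.49 = 95.13
g^-0.23 = 0.25^-0.23 = 1.376
(sin 65°)^1 = 0.9063^1 = 0.9063
D = 1.23 × 0.8171 × 157.7 × 95.13 × 1.376 × 0.9063 = 18803 m
   = 18.80 km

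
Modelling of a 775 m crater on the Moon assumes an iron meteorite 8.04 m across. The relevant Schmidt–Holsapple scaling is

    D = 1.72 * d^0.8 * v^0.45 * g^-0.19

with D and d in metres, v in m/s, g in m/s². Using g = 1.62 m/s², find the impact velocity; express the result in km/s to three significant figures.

v ≈ 23.8 km/s

Rearranging for v: v = [D / (1.72 · 8.04^0.8 · 1.62^-0.19)]^(1/0.45).
8.04^0.8 = 5.299
1.62^-0.19 = 0.9124
Denominator = 1.72 × 5.299 × 0.9124 = 8.316
D / 8.316 = 775 / 8.316 = 93.19
v = 93.19^(1/0.45) = 93.19^2.2222 = 23787 m/s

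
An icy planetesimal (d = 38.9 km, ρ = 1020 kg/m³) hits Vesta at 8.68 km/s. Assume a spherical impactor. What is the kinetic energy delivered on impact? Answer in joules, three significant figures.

E ≈ 1.18 × 10^24 J

d = 38900 m; v = 8680 m/s.
Mass m = (π/6) ρ d³ = (π/6) × 1020 × (38900)³ = 3.144 × 10^16 kg
E = ½ m v² = 0.5 × 3.144 × 10^16 × (8680)² = 1.184 × 10^24 J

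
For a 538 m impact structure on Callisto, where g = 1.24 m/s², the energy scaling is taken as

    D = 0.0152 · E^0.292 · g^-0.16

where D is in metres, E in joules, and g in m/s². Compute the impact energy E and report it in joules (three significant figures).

Rearranging: E = [D / (0.0152 · g^-0.16)]^(1/0.292).
g^-0.16 = 1.24^-0.16 = 0.9662
D / (0.0152 × 0.9662) = 538 / (0.01469) = 3.662 × 10^4
E = (3.662 × 10^4)^3.4247 = 4.260 × 10^15 J

E ≈ 4.26 × 10^15 J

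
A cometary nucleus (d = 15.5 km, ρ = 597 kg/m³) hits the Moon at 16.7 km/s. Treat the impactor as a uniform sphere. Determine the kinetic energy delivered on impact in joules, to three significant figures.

d = 15500 m; v = 16700 m/s.
Mass m = (π/6) ρ d³ = (π/6) × 597 × (15500)³ = 1.164 × 10^15 kg
E = ½ m v² = 0.5 × 1.164 × 10^15 × (16700)² = 1.623 × 10^23 J

E ≈ 1.62 × 10^23 J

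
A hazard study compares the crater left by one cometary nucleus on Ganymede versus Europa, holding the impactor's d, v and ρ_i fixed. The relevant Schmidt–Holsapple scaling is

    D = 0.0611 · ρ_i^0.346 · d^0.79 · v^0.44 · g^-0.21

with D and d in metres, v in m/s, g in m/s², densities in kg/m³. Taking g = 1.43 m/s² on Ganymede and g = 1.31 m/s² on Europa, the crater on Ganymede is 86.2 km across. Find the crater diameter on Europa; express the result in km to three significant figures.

All impactor-dependent factors cancel in the ratio, leaving D_Europa/D_Ganymede = (g_Europa/g_Ganymede)^-0.21.
(1.31/1.43)^-0.21 = 0.9161^-0.21 = 1.019
D_Europa = 1.019 × 86.2 km = 87.8 km

D ≈ 87.8 km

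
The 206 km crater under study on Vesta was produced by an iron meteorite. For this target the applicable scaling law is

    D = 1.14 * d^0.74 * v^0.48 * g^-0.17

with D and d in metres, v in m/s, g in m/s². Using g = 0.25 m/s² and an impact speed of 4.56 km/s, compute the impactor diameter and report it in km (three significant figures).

d ≈ 39.1 km

Rearranging for d: d = [D / (1.14 · 4560^0.48 · 0.25^-0.17)]^(1/0.74).
D = 206000 m.
4560^0.48 = 57.06
0.25^-0.17 = 1.266
Denominator = 1.14 × 57.06 × 1.266 = 82.35
D / 82.35 = 206000 / 82.35 = 2502
d = 2502^(1/0.74) = 2502^1.3514 = 39124 m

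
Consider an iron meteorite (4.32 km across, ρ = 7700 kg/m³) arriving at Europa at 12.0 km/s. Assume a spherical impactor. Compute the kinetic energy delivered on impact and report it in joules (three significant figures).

E ≈ 2.34 × 10^22 J

d = 4320 m; v = 12000 m/s.
Mass m = (π/6) ρ d³ = (π/6) × 7700 × (4320)³ = 3.250 × 10^14 kg
E = ½ m v² = 0.5 × 3.250 × 10^14 × (12000)² = 2.340 × 10^22 J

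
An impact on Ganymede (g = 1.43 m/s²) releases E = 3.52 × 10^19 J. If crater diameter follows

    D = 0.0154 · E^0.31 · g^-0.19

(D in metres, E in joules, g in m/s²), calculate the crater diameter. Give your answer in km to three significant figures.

E^0.31 = (3.52 × 10^19)^0.31 = 1.147 × 10^6
g^-0.19 = 1.43^-0.19 = 0.9343
D = 0.0154 × 1.147 × 10^6 × 0.9343 = 16503 m
   = 16.50 km

D ≈ 16.5 km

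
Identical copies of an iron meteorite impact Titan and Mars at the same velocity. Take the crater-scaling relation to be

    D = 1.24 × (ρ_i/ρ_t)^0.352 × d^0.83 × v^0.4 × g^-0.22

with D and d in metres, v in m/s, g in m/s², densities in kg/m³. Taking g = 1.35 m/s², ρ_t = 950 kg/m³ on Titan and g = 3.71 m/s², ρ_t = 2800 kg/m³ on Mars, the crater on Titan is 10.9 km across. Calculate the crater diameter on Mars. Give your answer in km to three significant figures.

The impactor-only factors (d, v, ρ_i) cancel in the ratio, leaving D_Mars/D_Titan = (g_Mars/g_Titan)^-0.22 · (ρ_t,Titan/ρ_t,Mars)^0.352.
(3.71/1.35)^-0.22 = 2.748^-0.22 = 0.8006
(950/2800)^0.352 = 0.3393^0.352 = 0.6835
Ratio = 0.8006 × 0.6835 = 0.5472
D_Mars = 0.5472 × 10.9 km = 5.96 km

D ≈ 5.96 km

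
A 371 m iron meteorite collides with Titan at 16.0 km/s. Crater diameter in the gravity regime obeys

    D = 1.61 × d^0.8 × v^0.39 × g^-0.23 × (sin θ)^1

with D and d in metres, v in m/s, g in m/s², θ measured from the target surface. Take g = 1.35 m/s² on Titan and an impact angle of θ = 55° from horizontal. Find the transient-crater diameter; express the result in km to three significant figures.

D ≈ 6.10 km

In SI units: v = 16000 m/s.
d^0.8 = 371^0.8 = 113.6
v^0.39 = 16000^0.39 = 43.61
g^-0.23 = 1.35^-0.23 = 0.9333
(sin 55°)^1 = 0.8192^1 = 0.8192
D = 1.61 × 113.6 × 43.61 × 0.9333 × 0.8192 = 6098 m
   = 6.098 km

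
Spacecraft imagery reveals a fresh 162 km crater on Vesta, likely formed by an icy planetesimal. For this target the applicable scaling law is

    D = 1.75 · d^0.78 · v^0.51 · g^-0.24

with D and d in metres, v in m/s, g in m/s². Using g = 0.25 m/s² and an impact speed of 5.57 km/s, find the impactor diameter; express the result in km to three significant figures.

d ≈ 5.41 km

Rearranging for d: d = [D / (1.75 · 5570^0.51 · 0.25^-0.24)]^(1/0.78).
D = 162000 m.
5570^0.51 = 81.36
0.25^-0.24 = 1.395
Denominator = 1.75 × 81.36 × 1.395 = 198.6
D / 198.6 = 162000 / 198.6 = 815.7
d = 815.7^(1/0.78) = 815.7^1.2821 = 5406 m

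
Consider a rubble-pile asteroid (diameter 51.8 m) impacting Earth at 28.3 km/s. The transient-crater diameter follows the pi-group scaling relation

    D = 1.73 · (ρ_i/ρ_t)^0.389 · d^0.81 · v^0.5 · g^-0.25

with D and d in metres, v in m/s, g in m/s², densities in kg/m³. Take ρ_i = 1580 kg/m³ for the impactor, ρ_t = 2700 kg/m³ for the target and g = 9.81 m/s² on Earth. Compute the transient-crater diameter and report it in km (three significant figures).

In SI units: v = 28300 m/s.
(ρ_i/ρ_t)^0.389 = (1580/2700)^0.389 = 0.8119
d^0.81 = 51.8^0.81 = 24.47
v^0.5 = 28300^0.5 = 168.2
g^-0.25 = 9.81^-0.25 = 0.5650
D = 1.73 × 0.8119 × 24.47 × 168.2 × 0.5650 = 3266 m
   = 3.266 km

D ≈ 3.27 km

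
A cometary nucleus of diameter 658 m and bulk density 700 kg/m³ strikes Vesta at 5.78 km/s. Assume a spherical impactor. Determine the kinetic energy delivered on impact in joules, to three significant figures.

v = 5780 m/s.
Mass m = (π/6) ρ d³ = (π/6) × 700 × (658)³ = 1.044 × 10^11 kg
E = ½ m v² = 0.5 × 1.044 × 10^11 × (5780)² = 1.744 × 10^18 J

E ≈ 1.74 × 10^18 J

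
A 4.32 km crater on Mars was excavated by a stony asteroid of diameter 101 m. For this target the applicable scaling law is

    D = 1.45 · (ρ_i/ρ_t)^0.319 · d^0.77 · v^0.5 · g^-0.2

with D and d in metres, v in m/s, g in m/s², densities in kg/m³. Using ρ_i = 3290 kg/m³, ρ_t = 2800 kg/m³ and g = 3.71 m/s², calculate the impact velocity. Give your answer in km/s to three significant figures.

v ≈ 11.1 km/s

Rearranging for v: v = [D / (1.45 · (3290/2800)^0.319 · 101^0.77 · 3.71^-0.2)]^(1/0.5).
D = 4320 m.
(3290/2800)^0.319 = 1.053
101^0.77 = 34.94
3.71^-0.2 = 0.7694
Denominator = 1.45 × 1.053 × 34.94 × 0.7694 = 41.05
D / 41.05 = 4320 / 41.05 = 105.2
v = 105.2^(1/0.5) = 105.2^2 = 11067 m/s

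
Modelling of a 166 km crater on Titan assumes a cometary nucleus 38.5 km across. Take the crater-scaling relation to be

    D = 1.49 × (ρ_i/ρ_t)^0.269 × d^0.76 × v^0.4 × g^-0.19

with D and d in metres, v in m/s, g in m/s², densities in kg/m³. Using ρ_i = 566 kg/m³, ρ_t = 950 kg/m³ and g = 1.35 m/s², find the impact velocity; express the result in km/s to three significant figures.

v ≈ 13.1 km/s

Rearranging for v: v = [D / (1.49 · (566/950)^0.269 · 38500^0.76 · 1.35^-0.19)]^(1/0.4).
D = 166000 m.
(566/950)^0.269 = 0.8700
38500^0.76 = 3055
1.35^-0.19 = 0.9446
Denominator = 1.49 × 0.8700 × 3055 × 0.9446 = 3741
D / 3741 = 166000 / 3741 = 44.37
v = 44.37^(1/0.4) = 44.37^2.5 = 13114 m/s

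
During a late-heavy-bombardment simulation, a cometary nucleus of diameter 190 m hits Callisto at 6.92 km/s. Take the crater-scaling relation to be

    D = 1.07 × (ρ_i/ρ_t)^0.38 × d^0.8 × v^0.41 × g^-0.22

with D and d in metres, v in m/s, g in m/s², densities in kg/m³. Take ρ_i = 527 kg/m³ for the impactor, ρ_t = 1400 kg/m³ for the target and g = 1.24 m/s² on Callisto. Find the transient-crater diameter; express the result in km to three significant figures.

D ≈ 1.76 km

In SI units: v = 6920 m/s.
(ρ_i/ρ_t)^0.38 = (527/1400)^0.38 = 0.6899
d^0.8 = 190^0.8 = 66.53
v^0.41 = 6920^0.41 = 37.54
g^-0.22 = 1.24^-0.22 = 0.9538
D = 1.07 × 0.6899 × 66.53 × 37.54 × 0.9538 = 1758 m
   = 1.758 km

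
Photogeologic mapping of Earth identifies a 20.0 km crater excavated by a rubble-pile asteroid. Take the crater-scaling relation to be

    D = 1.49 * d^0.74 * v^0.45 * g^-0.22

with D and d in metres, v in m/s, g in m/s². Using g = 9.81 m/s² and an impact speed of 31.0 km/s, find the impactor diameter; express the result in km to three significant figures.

d ≈ 1.39 km

Rearranging for d: d = [D / (1.49 · 31000^0.45 · 9.81^-0.22)]^(1/0.74).
D = 20000 m.
31000^0.45 = 105.0
9.81^-0.22 = 0.6051
Denominator = 1.49 × 105.0 × 0.6051 = 94.67
D / 94.67 = 20000 / 94.67 = 211.3
d = 211.3^(1/0.74) = 211.3^1.3514 = 1386 m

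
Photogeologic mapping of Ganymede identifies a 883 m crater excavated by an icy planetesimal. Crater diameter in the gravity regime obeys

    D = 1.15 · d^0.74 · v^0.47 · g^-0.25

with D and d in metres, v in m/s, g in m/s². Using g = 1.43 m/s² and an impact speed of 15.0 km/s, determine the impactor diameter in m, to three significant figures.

d ≈ 19.9 m

Rearranging for d: d = [D / (1.15 · 15000^0.47 · 1.43^-0.25)]^(1/0.74).
15000^0.47 = 91.78
1.43^-0.25 = 0.9145
Denominator = 1.15 × 91.78 × 0.9145 = 96.52
D / 96.52 = 883 / 96.52 = 9.148
d = 9.148^(1/0.74) = 9.148^1.3514 = 19.91 m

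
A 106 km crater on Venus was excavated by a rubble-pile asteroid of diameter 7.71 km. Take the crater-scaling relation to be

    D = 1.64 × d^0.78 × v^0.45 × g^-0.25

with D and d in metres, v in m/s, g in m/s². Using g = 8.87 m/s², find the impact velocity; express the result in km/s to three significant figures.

v ≈ 30.1 km/s

Rearranging for v: v = [D / (1.64 · 7710^0.78 · 8.87^-0.25)]^(1/0.45).
D = 106000 m.
7710^0.78 = 1076
8.87^-0.25 = 0.5795
Denominator = 1.64 × 1076 × 0.5795 = 1023
D / 1023 = 106000 / 1023 = 103.6
v = 103.6^(1/0.45) = 103.6^2.2222 = 30098 m/s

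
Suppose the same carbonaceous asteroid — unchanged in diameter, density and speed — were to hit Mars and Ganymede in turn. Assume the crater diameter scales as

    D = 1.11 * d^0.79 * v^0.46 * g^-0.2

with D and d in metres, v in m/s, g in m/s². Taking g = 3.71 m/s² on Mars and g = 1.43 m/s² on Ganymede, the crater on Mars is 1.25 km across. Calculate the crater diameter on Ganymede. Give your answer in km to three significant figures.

D ≈ 1.51 km

All impactor-dependent factors cancel in the ratio, leaving D_Ganymede/D_Mars = (g_Ganymede/g_Mars)^-0.2.
(1.43/3.71)^-0.2 = 0.3854^-0.2 = 1.210
D_Ganymede = 1.210 × 1.25 km = 1.51 km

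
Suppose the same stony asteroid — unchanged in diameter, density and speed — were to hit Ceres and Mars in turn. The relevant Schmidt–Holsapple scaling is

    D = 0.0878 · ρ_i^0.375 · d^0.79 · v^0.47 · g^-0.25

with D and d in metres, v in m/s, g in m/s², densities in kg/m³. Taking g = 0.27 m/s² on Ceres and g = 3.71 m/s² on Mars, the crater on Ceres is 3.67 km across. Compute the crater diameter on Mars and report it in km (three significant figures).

D ≈ 1.91 km

All impactor-dependent factors cancel in the ratio, leaving D_Mars/D_Ceres = (g_Mars/g_Ceres)^-0.25.
(3.71/0.27)^-0.25 = 13.74^-0.25 = 0.5194
D_Mars = 0.5194 × 3.67 km = 1.91 km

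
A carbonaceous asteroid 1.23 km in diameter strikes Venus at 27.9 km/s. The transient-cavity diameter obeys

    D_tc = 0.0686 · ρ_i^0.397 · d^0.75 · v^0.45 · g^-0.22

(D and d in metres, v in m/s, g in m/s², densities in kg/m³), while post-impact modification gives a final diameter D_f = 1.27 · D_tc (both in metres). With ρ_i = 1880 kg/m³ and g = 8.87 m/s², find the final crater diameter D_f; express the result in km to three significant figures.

D_f ≈ 22.4 km

In SI: d = 1230 m, v = 27900 m/s.
ρ_i^0.397 = 1880^0.397 = 19.95
d^0.75 = 1230^0.75 = 207.7
v^0.45 = 27900^0.45 = 100.1
g^-0.22 = 8.87^-0.22 = 0.6187
D_tc = 0.0686 × 19.95 × 207.7 × 100.1 × 0.6187 = 17600 m
D_f = 1.27 × 17600 = 22352 m
     = 22.35 km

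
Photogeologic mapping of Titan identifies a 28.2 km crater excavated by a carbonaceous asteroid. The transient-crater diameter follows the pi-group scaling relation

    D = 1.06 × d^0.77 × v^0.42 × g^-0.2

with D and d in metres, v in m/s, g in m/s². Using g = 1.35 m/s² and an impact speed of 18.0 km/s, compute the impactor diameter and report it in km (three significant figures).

Rearranging for d: d = [D / (1.06 · 18000^0.42 · 1.35^-0.2)]^(1/0.77).
D = 28200 m.
18000^0.42 = 61.27
1.35^-0.2 = 0.9417
Denominator = 1.06 × 61.27 × 0.9417 = 61.16
D / 61.16 = 28200 / 61.16 = 461.1
d = 461.1^(1/0.77) = 461.1^1.2987 = 2881 m

d ≈ 2.88 km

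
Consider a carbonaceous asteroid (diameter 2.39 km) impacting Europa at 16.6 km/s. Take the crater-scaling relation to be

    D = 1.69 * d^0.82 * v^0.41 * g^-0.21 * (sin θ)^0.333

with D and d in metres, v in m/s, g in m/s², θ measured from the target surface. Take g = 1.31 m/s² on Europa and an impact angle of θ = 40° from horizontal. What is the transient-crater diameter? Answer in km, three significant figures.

In SI units: d = 2390 m, v = 16600 m/s.
d^0.82 = 2390^0.82 = 589.2
v^0.41 = 16600^0.41 = 53.73
g^-0.21 = 1.31^-0.21 = 0.9449
(sin 40°)^0.333 = 0.6428^0.333 = 0.8632
D = 1.69 × 589.2 × 53.73 × 0.9449 × 0.8632 = 43638 m
   = 43.64 km

D ≈ 43.6 km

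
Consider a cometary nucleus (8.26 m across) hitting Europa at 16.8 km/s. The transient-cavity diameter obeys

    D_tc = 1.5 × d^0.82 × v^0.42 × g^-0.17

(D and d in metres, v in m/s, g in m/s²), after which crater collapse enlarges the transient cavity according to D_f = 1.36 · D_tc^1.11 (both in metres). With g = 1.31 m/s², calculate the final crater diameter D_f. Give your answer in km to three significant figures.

v = 16800 m/s.
d^0.82 = 8.26^0.82 = 5.648
v^0.42 = 16800^0.42 = 59.52
g^-0.17 = 1.31^-0.17 = 0.9551
D_tc = 1.5 × 5.648 × 59.52 × 0.9551 = 481.6 m
D_f = 1.36 × (481.6)^1.11 = 1292 m
     = 1.292 km

D_f ≈ 1.29 km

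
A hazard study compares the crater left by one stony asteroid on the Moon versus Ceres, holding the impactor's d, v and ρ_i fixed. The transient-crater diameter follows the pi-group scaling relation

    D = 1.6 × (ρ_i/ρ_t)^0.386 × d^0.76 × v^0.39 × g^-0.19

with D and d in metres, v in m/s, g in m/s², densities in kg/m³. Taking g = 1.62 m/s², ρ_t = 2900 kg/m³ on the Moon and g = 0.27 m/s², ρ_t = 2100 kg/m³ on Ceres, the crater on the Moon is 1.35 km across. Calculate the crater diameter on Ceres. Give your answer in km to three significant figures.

The impactor-only factors (d, v, ρ_i) cancel in the ratio, leaving D_Ceres/D_Moon = (g_Ceres/g_Moon)^-0.19 · (ρ_t,Moon/ρ_t,Ceres)^0.386.
(0.27/1.62)^-0.19 = 0.1667^-0.19 = 1.406
(2900/2100)^0.386 = 1.381^0.386 = 1.133
Ratio = 1.406 × 1.133 = 1.593
D_Ceres = 1.593 × 1.35 km = 2.15 km

D ≈ 2.15 km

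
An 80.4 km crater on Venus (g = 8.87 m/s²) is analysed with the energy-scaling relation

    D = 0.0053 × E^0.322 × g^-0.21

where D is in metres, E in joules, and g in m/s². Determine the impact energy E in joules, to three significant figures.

E ≈ 8.31 × 10^22 J

Rearranging: E = [D / (0.0053 · g^-0.21)]^(1/0.322).
D = 80400 m.
g^-0.21 = 8.87^-0.21 = 0.6323
D / (0.0053 × 0.6323) = 80400 / (3.351 × 10^-3) = 2.399 × 10^7
E = (2.399 × 10^7)^3.1056 = 8.307 × 10^22 J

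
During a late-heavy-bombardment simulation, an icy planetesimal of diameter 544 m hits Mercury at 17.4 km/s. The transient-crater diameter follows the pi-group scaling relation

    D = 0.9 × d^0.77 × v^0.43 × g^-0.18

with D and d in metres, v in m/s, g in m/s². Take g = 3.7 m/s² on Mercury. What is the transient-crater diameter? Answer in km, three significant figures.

In SI units: v = 17400 m/s.
d^0.77 = 544^0.77 = 127.8
v^0.43 = 17400^0.43 = 66.59
g^-0.18 = 3.7^-0.18 = 0.7902
D = 0.9 × 127.8 × 66.59 × 0.7902 = 6052 m
   = 6.052 km

D ≈ 6.05 km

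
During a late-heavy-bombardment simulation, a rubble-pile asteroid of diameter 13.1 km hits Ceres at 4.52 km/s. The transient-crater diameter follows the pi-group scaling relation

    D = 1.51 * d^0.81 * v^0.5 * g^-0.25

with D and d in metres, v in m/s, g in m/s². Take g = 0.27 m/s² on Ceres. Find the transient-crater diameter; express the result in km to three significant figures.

D ≈ 305 km

In SI units: d = 13100 m, v = 4520 m/s.
d^0.81 = 13100^0.81 = 2163
v^0.5 = 4520^0.5 = 67.23
g^-0.25 = 0.27^-0.25 = 1.387
D = 1.51 × 2163 × 67.23 × 1.387 = 3.046 × 10^5 m
   = 304.6 km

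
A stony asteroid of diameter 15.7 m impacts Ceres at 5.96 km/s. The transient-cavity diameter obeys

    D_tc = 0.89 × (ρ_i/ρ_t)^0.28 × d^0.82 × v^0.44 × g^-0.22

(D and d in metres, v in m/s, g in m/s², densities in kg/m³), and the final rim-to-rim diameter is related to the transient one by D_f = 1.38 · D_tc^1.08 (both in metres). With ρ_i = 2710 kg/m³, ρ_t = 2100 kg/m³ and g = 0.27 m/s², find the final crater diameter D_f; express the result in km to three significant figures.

v = 5960 m/s.
(ρ_i/ρ_t)^0.28 = (2710/2100)^0.28 = 1.074
d^0.82 = 15.7^0.82 = 9.564
v^0.44 = 5960^0.44 = 45.83
g^-0.22 = 0.27^-0.22 = 1.334
D_tc = 0.89 × 1.074 × 9.564 × 45.83 × 1.334 = 558.9 m
D_f = 1.38 × (558.9)^1.08 = 1279 m
     = 1.279 km

D_f ≈ 1.28 km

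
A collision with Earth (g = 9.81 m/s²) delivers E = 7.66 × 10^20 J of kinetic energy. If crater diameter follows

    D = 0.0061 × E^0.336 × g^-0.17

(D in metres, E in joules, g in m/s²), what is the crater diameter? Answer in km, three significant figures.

E^0.336 = (7.66 × 10^20)^0.336 = 1.040 × 10^7
g^-0.17 = 9.81^-0.17 = 0.6783
D = 0.0061 × 1.040 × 10^7 × 0.6783 = 43031 m
   = 43.03 km

D ≈ 43.0 km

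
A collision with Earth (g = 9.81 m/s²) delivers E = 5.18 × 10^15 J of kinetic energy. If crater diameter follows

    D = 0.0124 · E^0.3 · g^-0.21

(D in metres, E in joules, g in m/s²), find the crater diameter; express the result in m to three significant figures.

D ≈ 398 m

E^0.3 = (5.18 × 10^15)^0.3 = 5.180 × 10^4
g^-0.21 = 9.81^-0.21 = 0.6191
D = 0.0124 × 5.180 × 10^4 × 0.6191 = 397.7 m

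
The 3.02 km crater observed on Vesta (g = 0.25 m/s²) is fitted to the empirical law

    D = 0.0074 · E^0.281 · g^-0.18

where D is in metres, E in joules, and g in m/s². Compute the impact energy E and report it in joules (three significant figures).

Rearranging: E = [D / (0.0074 · g^-0.18)]^(1/0.281).
D = 3020 m.
g^-0.18 = 0.25^-0.18 = 1.283
D / (0.0074 × 1.283) = 3020 / (9.494 × 10^-3) = 3.181 × 10^5
E = (3.181 × 10^5)^3.5587 = 3.819 × 10^19 J

E ≈ 3.82 × 10^19 J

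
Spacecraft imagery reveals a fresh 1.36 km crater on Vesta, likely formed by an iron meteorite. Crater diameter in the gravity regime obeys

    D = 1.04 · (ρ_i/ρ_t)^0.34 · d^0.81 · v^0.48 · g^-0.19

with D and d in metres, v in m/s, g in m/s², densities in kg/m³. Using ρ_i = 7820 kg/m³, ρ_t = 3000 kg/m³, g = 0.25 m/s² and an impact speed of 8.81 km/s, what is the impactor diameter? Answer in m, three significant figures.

Rearranging for d: d = [D / (1.04 · (7820/3000)^0.34 · 8810^0.48 · 0.25^-0.19)]^(1/0.81).
D = 1360 m.
(7820/3000)^0.34 = 1.385
8810^0.48 = 78.27
0.25^-0.19 = 1.301
Denominator = 1.04 × 1.385 × 78.27 × 1.301 = 146.7
D / 146.7 = 1360 / 146.7 = 9.271
d = 9.271^(1/0.81) = 9.271^1.2346 = 15.63 m

d ≈ 15.6 m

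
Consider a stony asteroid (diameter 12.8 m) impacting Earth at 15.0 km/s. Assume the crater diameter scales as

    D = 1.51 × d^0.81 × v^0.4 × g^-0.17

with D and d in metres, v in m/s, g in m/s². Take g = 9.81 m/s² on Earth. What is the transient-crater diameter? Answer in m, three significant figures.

In SI units: v = 15000 m/s.
d^0.81 = 12.8^0.81 = 7.886
v^0.4 = 15000^0.4 = 46.82
g^-0.17 = 9.81^-0.17 = 0.6783
D = 1.51 × 7.886 × 46.82 × 0.6783 = 378.2 m

D ≈ 378 m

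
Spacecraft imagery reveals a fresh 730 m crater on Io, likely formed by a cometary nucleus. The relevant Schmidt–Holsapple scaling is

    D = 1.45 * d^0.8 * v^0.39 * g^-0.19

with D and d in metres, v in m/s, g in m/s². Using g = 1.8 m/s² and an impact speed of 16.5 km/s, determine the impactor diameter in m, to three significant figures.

Rearranging for d: d = [D / (1.45 · 16500^0.39 · 1.8^-0.19)]^(1/0.8).
16500^0.39 = 44.14
1.8^-0.19 = 0.8943
Denominator = 1.45 × 44.14 × 0.8943 = 57.24
D / 57.24 = 730 / 57.24 = 12.75
d = 12.75^(1/0.8) = 12.75^1.25 = 24.09 m

d ≈ 24.1 m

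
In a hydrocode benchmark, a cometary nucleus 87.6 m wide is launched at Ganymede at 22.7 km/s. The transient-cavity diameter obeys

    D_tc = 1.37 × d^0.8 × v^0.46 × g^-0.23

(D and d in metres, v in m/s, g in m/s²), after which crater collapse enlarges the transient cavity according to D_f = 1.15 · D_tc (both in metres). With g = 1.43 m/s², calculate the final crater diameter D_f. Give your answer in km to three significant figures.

D_f ≈ 5.24 km

v = 22700 m/s.
d^0.8 = 87.6^0.8 = 35.81
v^0.46 = 22700^0.46 = 100.9
g^-0.23 = 1.43^-0.23 = 0.9210
D_tc = 1.37 × 35.81 × 100.9 × 0.9210 = 4559 m
D_f = 1.15 × 4559 = 5243 m
     = 5.243 km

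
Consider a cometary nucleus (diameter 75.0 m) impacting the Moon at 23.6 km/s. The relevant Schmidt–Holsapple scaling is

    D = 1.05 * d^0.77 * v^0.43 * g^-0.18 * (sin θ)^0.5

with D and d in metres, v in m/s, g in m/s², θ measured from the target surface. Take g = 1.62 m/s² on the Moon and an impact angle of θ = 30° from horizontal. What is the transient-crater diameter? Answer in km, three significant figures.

D ≈ 1.44 km

In SI units: v = 23600 m/s.
d^0.77 = 75^0.77 = 27.78
v^0.43 = 23600^0.43 = 75.92
g^-0.18 = 1.62^-0.18 = 0.9168
(sin 30°)^0.5 = 0.5000^0.5 = 0.7071
D = 1.05 × 27.78 × 75.92 × 0.9168 × 0.7071 = 1436 m
   = 1.436 km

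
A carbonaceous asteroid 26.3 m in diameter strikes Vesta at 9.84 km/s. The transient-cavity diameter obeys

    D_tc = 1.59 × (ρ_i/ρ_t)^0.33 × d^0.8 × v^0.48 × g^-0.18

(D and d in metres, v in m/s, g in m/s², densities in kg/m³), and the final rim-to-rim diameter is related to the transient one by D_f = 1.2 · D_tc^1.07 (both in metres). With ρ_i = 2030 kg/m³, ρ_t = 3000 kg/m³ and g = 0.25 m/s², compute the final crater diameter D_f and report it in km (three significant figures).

D_f ≈ 4.14 km

v = 9840 m/s.
(ρ_i/ρ_t)^0.33 = (2030/3000)^0.33 = 0.8791
d^0.8 = 26.3^0.8 = 13.68
v^0.48 = 9840^0.48 = 82.53
g^-0.18 = 0.25^-0.18 = 1.283
D_tc = 1.59 × 0.8791 × 13.68 × 82.53 × 1.283 = 2025 m
D_f = 1.2 × (2025)^1.07 = 4141 m
     = 4.141 km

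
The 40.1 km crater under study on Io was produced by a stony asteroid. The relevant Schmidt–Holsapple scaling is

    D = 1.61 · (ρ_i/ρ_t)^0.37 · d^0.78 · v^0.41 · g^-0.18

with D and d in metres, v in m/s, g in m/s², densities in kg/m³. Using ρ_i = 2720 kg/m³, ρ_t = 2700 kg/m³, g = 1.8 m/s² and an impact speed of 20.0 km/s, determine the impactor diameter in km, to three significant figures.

d ≈ 2.71 km

Rearranging for d: d = [D / (1.61 · (2720/2700)^0.37 · 20000^0.41 · 1.8^-0.18)]^(1/0.78).
D = 40100 m.
(2720/2700)^0.37 = 1.003
20000^0.41 = 58.00
1.8^-0.18 = 0.8996
Denominator = 1.61 × 1.003 × 58.00 × 0.8996 = 84.26
D / 84.26 = 40100 / 84.26 = 475.9
d = 475.9^(1/0.78) = 475.9^1.2821 = 2709 m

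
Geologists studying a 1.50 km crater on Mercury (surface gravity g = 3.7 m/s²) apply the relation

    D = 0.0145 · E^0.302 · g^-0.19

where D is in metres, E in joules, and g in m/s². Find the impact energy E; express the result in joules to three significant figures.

Rearranging: E = [D / (0.0145 · g^-0.19)]^(1/0.302).
D = 1500 m.
g^-0.19 = 3.7^-0.19 = 0.7799
D / (0.0145 × 0.7799) = 1500 / (0.01131) = 1.326 × 10^5
E = (1.326 × 10^5)^3.3113 = 9.168 × 10^16 J

E ≈ 9.17 × 10^16 J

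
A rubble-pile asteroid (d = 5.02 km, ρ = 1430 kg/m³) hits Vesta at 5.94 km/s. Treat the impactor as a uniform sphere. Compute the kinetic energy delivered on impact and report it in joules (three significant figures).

E ≈ 1.67 × 10^21 J

d = 5020 m; v = 5940 m/s.
Mass m = (π/6) ρ d³ = (π/6) × 1430 × (5020)³ = 9.472 × 10^13 kg
E = ½ m v² = 0.5 × 9.472 × 10^13 × (5940)² = 1.671 × 10^21 J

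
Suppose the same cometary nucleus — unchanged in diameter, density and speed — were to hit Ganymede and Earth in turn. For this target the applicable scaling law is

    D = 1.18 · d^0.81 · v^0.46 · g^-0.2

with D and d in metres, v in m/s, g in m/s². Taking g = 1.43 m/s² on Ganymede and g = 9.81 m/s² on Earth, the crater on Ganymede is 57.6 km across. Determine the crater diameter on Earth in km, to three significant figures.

All impactor-dependent factors cancel in the ratio, leaving D_Earth/D_Ganymede = (g_Earth/g_Ganymede)^-0.2.
(9.81/1.43)^-0.2 = 6.860^-0.2 = 0.6804
D_Earth = 0.6804 × 57.6 km = 39.2 km

D ≈ 39.2 km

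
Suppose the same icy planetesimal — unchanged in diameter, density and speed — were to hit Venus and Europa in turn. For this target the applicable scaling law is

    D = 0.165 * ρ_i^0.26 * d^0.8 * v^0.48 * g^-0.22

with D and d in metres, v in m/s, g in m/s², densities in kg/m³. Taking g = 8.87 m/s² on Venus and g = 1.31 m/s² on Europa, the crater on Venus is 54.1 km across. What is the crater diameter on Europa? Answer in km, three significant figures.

D ≈ 82.4 km

All impactor-dependent factors cancel in the ratio, leaving D_Europa/D_Venus = (g_Europa/g_Venus)^-0.22.
(1.31/8.87)^-0.22 = 0.1477^-0.22 = 1.523
D_Europa = 1.523 × 54.1 km = 82.4 km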